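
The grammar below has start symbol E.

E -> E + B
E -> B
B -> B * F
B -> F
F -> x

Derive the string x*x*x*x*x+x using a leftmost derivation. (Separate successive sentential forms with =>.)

E => E+B => B+B => B*F+B => B*F*F+B => B*F*F*F+B => B*F*F*F*F+B => F*F*F*F*F+B => x*F*F*F*F+B => x*x*F*F*F+B => x*x*x*F*F+B => x*x*x*x*F+B => x*x*x*x*x+B => x*x*x*x*x+F => x*x*x*x*x+x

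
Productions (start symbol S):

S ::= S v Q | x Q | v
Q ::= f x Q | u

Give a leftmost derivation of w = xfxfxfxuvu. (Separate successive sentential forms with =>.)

S => SvQ   [S ::= S v Q]
SvQ => xQvQ   [S ::= x Q]
xQvQ => xfxQvQ   [Q ::= f x Q]
xfxQvQ => xfxfxQvQ   [Q ::= f x Q]
xfxfxQvQ => xfxfxfxQvQ   [Q ::= f x Q]
xfxfxfxQvQ => xfxfxfxuvQ   [Q ::= u]
xfxfxfxuvQ => xfxfxfxuvu   [Q ::= u]

S => SvQ => xQvQ => xfxQvQ => xfxfxQvQ => xfxfxfxQvQ => xfxfxfxuvQ => xfxfxfxuvu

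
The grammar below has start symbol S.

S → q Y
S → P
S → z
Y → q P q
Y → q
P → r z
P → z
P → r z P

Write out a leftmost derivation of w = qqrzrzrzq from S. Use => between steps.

S=>qY=>qqPq=>qqrzPq=>qqrzrzPq=>qqrzrzrzq

S => qY   [S → q Y]
qY => qqPq   [Y → q P q]
qqPq => qqrzPq   [P → r z P]
qqrzPq => qqrzrzPq   [P → r z P]
qqrzrzPq => qqrzrzrzq   [P → r z]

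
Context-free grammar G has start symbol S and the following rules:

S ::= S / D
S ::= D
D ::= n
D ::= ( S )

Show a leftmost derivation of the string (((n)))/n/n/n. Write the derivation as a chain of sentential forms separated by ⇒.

S ⇒ S/D   [S ::= S / D]
S/D ⇒ S/D/D   [S ::= S / D]
S/D/D ⇒ S/D/D/D   [S ::= S / D]
S/D/D/D ⇒ D/D/D/D   [S ::= D]
D/D/D/D ⇒ (S)/D/D/D   [D ::= ( S )]
(S)/D/D/D ⇒ (D)/D/D/D   [S ::= D]
(D)/D/D/D ⇒ ((S))/D/D/D   [D ::= ( S )]
((S))/D/D/D ⇒ ((D))/D/D/D   [S ::= D]
((D))/D/D/D ⇒ (((S)))/D/D/D   [D ::= ( S )]
(((S)))/D/D/D ⇒ (((D)))/D/D/D   [S ::= D]
(((D)))/D/D/D ⇒ (((n)))/D/D/D   [D ::= n]
(((n)))/D/D/D ⇒ (((n)))/n/D/D   [D ::= n]
(((n)))/n/D/D ⇒ (((n)))/n/n/D   [D ::= n]
(((n)))/n/n/D ⇒ (((n)))/n/n/n   [D ::= n]

S⇒S/D⇒S/D/D⇒S/D/D/D⇒D/D/D/D⇒(S)/D/D/D⇒(D)/D/D/D⇒((S))/D/D/D⇒((D))/D/D/D⇒(((S)))/D/D/D⇒(((D)))/D/D/D⇒(((n)))/D/D/D⇒(((n)))/n/D/D⇒(((n)))/n/n/D⇒(((n)))/n/n/n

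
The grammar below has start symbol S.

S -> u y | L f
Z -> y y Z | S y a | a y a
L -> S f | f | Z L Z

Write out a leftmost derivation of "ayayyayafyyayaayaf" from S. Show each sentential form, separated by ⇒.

S ⇒ Lf   [S -> L f]
Lf ⇒ ZLZf   [L -> Z L Z]
ZLZf ⇒ ayaLZf   [Z -> a y a]
ayaLZf ⇒ ayaZLZZf   [L -> Z L Z]
ayaZLZZf ⇒ ayayyZLZZf   [Z -> y y Z]
ayayyZLZZf ⇒ ayayyayaLZZf   [Z -> a y a]
ayayyayaLZZf ⇒ ayayyayafZZf   [L -> f]
ayayyayafZZf ⇒ ayayyayafyyZZf   [Z -> y y Z]
ayayyayafyyZZf ⇒ ayayyayafyyayaZf   [Z -> a y a]
ayayyayafyyayaZf ⇒ ayayyayafyyayaayaf   [Z -> a y a]

S ⇒ Lf ⇒ ZLZf ⇒ ayaLZf ⇒ ayaZLZZf ⇒ ayayyZLZZf ⇒ ayayyayaLZZf ⇒ ayayyayafZZf ⇒ ayayyayafyyZZf ⇒ ayayyayafyyayaZf ⇒ ayayyayafyyayaayaf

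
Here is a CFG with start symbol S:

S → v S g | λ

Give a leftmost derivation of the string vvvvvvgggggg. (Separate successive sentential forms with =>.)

S => vSg => vvSgg => vvvSggg => vvvvSgggg => vvvvvSggggg => vvvvvvSgggggg => vvvvvvgggggg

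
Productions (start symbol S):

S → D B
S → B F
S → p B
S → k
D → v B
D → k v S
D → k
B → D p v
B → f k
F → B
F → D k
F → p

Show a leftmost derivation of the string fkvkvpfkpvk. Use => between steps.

S=>BF=>fkF=>fkDk=>fkvBk=>fkvDpvk=>fkvkvSpvk=>fkvkvpBpvk=>fkvkvpfkpvk

S => BF   [S → B F]
BF => fkF   [B → f k]
fkF => fkDk   [F → D k]
fkDk => fkvBk   [D → v B]
fkvBk => fkvDpvk   [B → D p v]
fkvDpvk => fkvkvSpvk   [D → k v S]
fkvkvSpvk => fkvkvpBpvk   [S → p B]
fkvkvpBpvk => fkvkvpfkpvk   [B → f k]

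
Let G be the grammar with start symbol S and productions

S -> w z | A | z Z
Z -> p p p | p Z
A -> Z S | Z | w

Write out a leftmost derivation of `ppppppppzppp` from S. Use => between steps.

S => A => ZS => pZS => ppZS => pppZS => ppppZS => pppppZS => ppppppppS => ppppppppzZ => ppppppppzppp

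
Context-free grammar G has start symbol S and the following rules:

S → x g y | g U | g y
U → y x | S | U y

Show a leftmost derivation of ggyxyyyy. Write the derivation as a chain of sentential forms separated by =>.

S => gU => gUy => gUyy => gUyyy => gSyyy => ggUyyy => ggUyyyy => ggyxyyyy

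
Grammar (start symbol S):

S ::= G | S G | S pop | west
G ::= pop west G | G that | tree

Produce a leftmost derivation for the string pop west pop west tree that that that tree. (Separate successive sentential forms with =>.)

S => S G => G G => G that G => pop west G that G => pop west G that that G => pop west G that that that G => pop west pop west G that that that G => pop west pop west tree that that that G => pop west pop west tree that that that tree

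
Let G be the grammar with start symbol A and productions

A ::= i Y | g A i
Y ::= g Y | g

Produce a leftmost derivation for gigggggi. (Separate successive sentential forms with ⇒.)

A⇒gAi⇒giYi⇒gigYi⇒giggYi⇒gigggYi⇒giggggYi⇒gigggggi

A ⇒ gAi   [A ::= g A i]
gAi ⇒ giYi   [A ::= i Y]
giYi ⇒ gigYi   [Y ::= g Y]
gigYi ⇒ giggYi   [Y ::= g Y]
giggYi ⇒ gigggYi   [Y ::= g Y]
gigggYi ⇒ giggggYi   [Y ::= g Y]
giggggYi ⇒ gigggggi   [Y ::= g]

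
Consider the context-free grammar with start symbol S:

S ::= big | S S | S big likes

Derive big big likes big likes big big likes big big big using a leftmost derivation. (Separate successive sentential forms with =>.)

S => S S   [S ::= S S]
S S => S S S   [S ::= S S]
S S S => S S S S   [S ::= S S]
S S S S => S big likes S S S   [S ::= S big likes]
S big likes S S S => S S big likes S S S   [S ::= S S]
S S big likes S S S => S big likes S big likes S S S   [S ::= S big likes]
S big likes S big likes S S S => S big likes big likes S big likes S S S   [S ::= S big likes]
S big likes big likes S big likes S S S => big big likes big likes S big likes S S S   [S ::= big]
big big likes big likes S big likes S S S => big big likes big likes big big likes S S S   [S ::= big]
big big likes big likes big big likes S S S => big big likes big likes big big likes big S S   [S ::= big]
big big likes big likes big big likes big S S => big big likes big likes big big likes big big S   [S ::= big]
big big likes big likes big big likes big big S => big big likes big likes big big likes big big big   [S ::= big]

S => S S => S S S => S S S S => S big likes S S S => S S big likes S S S => S big likes S big likes S S S => S big likes big likes S big likes S S S => big big likes big likes S big likes S S S => big big likes big likes big big likes S S S => big big likes big likes big big likes big S S => big big likes big likes big big likes big big S => big big likes big likes big big likes big big big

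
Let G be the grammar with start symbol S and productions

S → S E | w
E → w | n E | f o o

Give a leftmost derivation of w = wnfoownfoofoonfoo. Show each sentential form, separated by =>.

S=>SE=>SEE=>SEEE=>SEEEE=>SEEEEE=>wEEEEE=>wnEEEEE=>wnfooEEEE=>wnfoowEEE=>wnfoownEEE=>wnfoownfooEE=>wnfoownfoofooE=>wnfoownfoofoonE=>wnfoownfoofoonfoo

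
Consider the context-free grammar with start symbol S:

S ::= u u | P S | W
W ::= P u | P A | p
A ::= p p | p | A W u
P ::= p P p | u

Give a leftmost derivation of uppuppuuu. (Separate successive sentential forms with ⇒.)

S ⇒ PS ⇒ uS ⇒ uPS ⇒ upPpS ⇒ uppPppS ⇒ uppuppS ⇒ uppuppPS ⇒ uppuppuS ⇒ uppuppuuu

S ⇒ PS   [S ::= P S]
PS ⇒ uS   [P ::= u]
uS ⇒ uPS   [S ::= P S]
uPS ⇒ upPpS   [P ::= p P p]
upPpS ⇒ uppPppS   [P ::= p P p]
uppPppS ⇒ uppuppS   [P ::= u]
uppuppS ⇒ uppuppPS   [S ::= P S]
uppuppPS ⇒ uppuppuS   [P ::= u]
uppuppuS ⇒ uppuppuuu   [S ::= u u]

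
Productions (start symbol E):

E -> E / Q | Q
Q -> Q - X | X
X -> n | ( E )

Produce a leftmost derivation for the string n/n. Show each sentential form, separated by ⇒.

E ⇒ E/Q ⇒ Q/Q ⇒ X/Q ⇒ n/Q ⇒ n/X ⇒ n/n

E ⇒ E/Q   [E -> E / Q]
E/Q ⇒ Q/Q   [E -> Q]
Q/Q ⇒ X/Q   [Q -> X]
X/Q ⇒ n/Q   [X -> n]
n/Q ⇒ n/X   [Q -> X]
n/X ⇒ n/n   [X -> n]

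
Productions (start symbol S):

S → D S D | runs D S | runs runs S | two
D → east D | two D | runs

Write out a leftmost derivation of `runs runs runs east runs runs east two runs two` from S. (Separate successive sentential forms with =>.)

S => runs runs S => runs runs runs D S => runs runs runs east D S => runs runs runs east runs S => runs runs runs east runs runs D S => runs runs runs east runs runs east D S => runs runs runs east runs runs east two D S => runs runs runs east runs runs east two runs S => runs runs runs east runs runs east two runs two

S => runs runs S   [S → runs runs S]
runs runs S => runs runs runs D S   [S → runs D S]
runs runs runs D S => runs runs runs east D S   [D → east D]
runs runs runs east D S => runs runs runs east runs S   [D → runs]
runs runs runs east runs S => runs runs runs east runs runs D S   [S → runs D S]
runs runs runs east runs runs D S => runs runs runs east runs runs east D S   [D → east D]
runs runs runs east runs runs east D S => runs runs runs east runs runs east two D S   [D → two D]
runs runs runs east runs runs east two D S => runs runs runs east runs runs east two runs S   [D → runs]
runs runs runs east runs runs east two runs S => runs runs runs east runs runs east two runs two   [S → two]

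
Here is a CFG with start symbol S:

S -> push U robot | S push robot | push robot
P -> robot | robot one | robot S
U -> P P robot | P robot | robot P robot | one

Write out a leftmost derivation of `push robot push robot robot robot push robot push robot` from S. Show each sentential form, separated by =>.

S => S push robot   [S -> S push robot]
S push robot => S push robot push robot   [S -> S push robot]
S push robot push robot => push U robot push robot push robot   [S -> push U robot]
push U robot push robot push robot => push P robot robot push robot push robot   [U -> P robot]
push P robot robot push robot push robot => push robot S robot robot push robot push robot   [P -> robot S]
push robot S robot robot push robot push robot => push robot push robot robot robot push robot push robot   [S -> push robot]

S => S push robot => S push robot push robot => push U robot push robot push robot => push P robot robot push robot push robot => push robot S robot robot push robot push robot => push robot push robot robot robot push robot push robot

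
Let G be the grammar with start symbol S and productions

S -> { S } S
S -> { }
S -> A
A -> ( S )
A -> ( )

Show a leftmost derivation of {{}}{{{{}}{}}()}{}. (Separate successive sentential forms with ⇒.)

S⇒{S}S⇒{{}}S⇒{{}}{S}S⇒{{}}{{S}S}S⇒{{}}{{{S}S}S}S⇒{{}}{{{{}}S}S}S⇒{{}}{{{{}}{}}S}S⇒{{}}{{{{}}{}}A}S⇒{{}}{{{{}}{}}()}S⇒{{}}{{{{}}{}}()}{}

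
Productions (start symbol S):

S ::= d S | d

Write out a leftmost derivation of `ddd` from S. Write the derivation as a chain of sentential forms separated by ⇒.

S⇒dS⇒ddS⇒ddd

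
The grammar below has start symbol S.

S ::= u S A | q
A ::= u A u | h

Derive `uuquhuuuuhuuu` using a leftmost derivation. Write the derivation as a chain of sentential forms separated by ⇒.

S ⇒ uSA   [S ::= u S A]
uSA ⇒ uuSAA   [S ::= u S A]
uuSAA ⇒ uuqAA   [S ::= q]
uuqAA ⇒ uuquAuA   [A ::= u A u]
uuquAuA ⇒ uuquhuA   [A ::= h]
uuquhuA ⇒ uuquhuuAu   [A ::= u A u]
uuquhuuAu ⇒ uuquhuuuAuu   [A ::= u A u]
uuquhuuuAuu ⇒ uuquhuuuuAuuu   [A ::= u A u]
uuquhuuuuAuuu ⇒ uuquhuuuuhuuu   [A ::= h]

S⇒uSA⇒uuSAA⇒uuqAA⇒uuquAuA⇒uuquhuA⇒uuquhuuAu⇒uuquhuuuAuu⇒uuquhuuuuAuuu⇒uuquhuuuuhuuu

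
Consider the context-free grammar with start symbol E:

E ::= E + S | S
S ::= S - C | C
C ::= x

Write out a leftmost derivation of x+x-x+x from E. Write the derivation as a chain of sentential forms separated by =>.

E => E+S => E+S+S => S+S+S => C+S+S => x+S+S => x+S-C+S => x+C-C+S => x+x-C+S => x+x-x+S => x+x-x+C => x+x-x+x

E => E+S   [E ::= E + S]
E+S => E+S+S   [E ::= E + S]
E+S+S => S+S+S   [E ::= S]
S+S+S => C+S+S   [S ::= C]
C+S+S => x+S+S   [C ::= x]
x+S+S => x+S-C+S   [S ::= S - C]
x+S-C+S => x+C-C+S   [S ::= C]
x+C-C+S => x+x-C+S   [C ::= x]
x+x-C+S => x+x-x+S   [C ::= x]
x+x-x+S => x+x-x+C   [S ::= C]
x+x-x+C => x+x-x+x   [C ::= x]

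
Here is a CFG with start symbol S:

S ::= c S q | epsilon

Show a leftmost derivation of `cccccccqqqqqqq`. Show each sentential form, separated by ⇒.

S ⇒ cSq ⇒ ccSqq ⇒ cccSqqq ⇒ ccccSqqqq ⇒ cccccSqqqqq ⇒ ccccccSqqqqqq ⇒ cccccccSqqqqqqq ⇒ cccccccqqqqqqq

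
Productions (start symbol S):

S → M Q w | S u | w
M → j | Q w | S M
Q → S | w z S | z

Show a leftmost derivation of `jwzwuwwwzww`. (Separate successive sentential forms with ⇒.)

S ⇒ MQw   [S → M Q w]
MQw ⇒ QwQw   [M → Q w]
QwQw ⇒ SwQw   [Q → S]
SwQw ⇒ MQwwQw   [S → M Q w]
MQwwQw ⇒ jQwwQw   [M → j]
jQwwQw ⇒ jwzSwwQw   [Q → w z S]
jwzSwwQw ⇒ jwzSuwwQw   [S → S u]
jwzSuwwQw ⇒ jwzwuwwQw   [S → w]
jwzwuwwQw ⇒ jwzwuwwwzSw   [Q → w z S]
jwzwuwwwzSw ⇒ jwzwuwwwzww   [S → w]

S⇒MQw⇒QwQw⇒SwQw⇒MQwwQw⇒jQwwQw⇒jwzSwwQw⇒jwzSuwwQw⇒jwzwuwwQw⇒jwzwuwwwzSw⇒jwzwuwwwzww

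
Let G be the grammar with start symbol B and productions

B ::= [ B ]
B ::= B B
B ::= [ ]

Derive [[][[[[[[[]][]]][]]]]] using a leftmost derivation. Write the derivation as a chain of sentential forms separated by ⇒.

B⇒[B]⇒[BB]⇒[[]B]⇒[[][B]]⇒[[][[B]]]⇒[[][[[B]]]]⇒[[][[[BB]]]]⇒[[][[[[B]B]]]]⇒[[][[[[[B]]B]]]]⇒[[][[[[[BB]]B]]]]⇒[[][[[[[[B]B]]B]]]]⇒[[][[[[[[[]]B]]B]]]]⇒[[][[[[[[[]][]]]B]]]]⇒[[][[[[[[[]][]]][]]]]]

B ⇒ [B]   [B ::= [ B ]]
[B] ⇒ [BB]   [B ::= B B]
[BB] ⇒ [[]B]   [B ::= [ ]]
[[]B] ⇒ [[][B]]   [B ::= [ B ]]
[[][B]] ⇒ [[][[B]]]   [B ::= [ B ]]
[[][[B]]] ⇒ [[][[[B]]]]   [B ::= [ B ]]
[[][[[B]]]] ⇒ [[][[[BB]]]]   [B ::= B B]
[[][[[BB]]]] ⇒ [[][[[[B]B]]]]   [B ::= [ B ]]
[[][[[[B]B]]]] ⇒ [[][[[[[B]]B]]]]   [B ::= [ B ]]
[[][[[[[B]]B]]]] ⇒ [[][[[[[BB]]B]]]]   [B ::= B B]
[[][[[[[BB]]B]]]] ⇒ [[][[[[[[B]B]]B]]]]   [B ::= [ B ]]
[[][[[[[[B]B]]B]]]] ⇒ [[][[[[[[[]]B]]B]]]]   [B ::= [ ]]
[[][[[[[[[]]B]]B]]]] ⇒ [[][[[[[[[]][]]]B]]]]   [B ::= [ ]]
[[][[[[[[[]][]]]B]]]] ⇒ [[][[[[[[[]][]]][]]]]]   [B ::= [ ]]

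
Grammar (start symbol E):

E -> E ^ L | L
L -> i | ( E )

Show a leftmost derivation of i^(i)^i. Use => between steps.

E=>E^L=>E^L^L=>L^L^L=>i^L^L=>i^(E)^L=>i^(L)^L=>i^(i)^L=>i^(i)^i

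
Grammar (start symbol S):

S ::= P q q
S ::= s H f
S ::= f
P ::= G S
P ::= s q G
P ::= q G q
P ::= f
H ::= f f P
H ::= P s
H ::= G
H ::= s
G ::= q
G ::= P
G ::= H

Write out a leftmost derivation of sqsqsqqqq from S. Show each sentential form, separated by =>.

S => Pqq   [S ::= P q q]
Pqq => sqGqq   [P ::= s q G]
sqGqq => sqPqq   [G ::= P]
sqPqq => sqsqGqq   [P ::= s q G]
sqsqGqq => sqsqPqq   [G ::= P]
sqsqPqq => sqsqsqGqq   [P ::= s q G]
sqsqsqGqq => sqsqsqqqq   [G ::= q]

S => Pqq => sqGqq => sqPqq => sqsqGqq => sqsqPqq => sqsqsqGqq => sqsqsqqqq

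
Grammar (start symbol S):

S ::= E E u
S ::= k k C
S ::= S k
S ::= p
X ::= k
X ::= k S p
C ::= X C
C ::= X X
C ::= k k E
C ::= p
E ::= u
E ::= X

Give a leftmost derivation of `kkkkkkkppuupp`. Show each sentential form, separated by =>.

S => kkC   [S ::= k k C]
kkC => kkXC   [C ::= X C]
kkXC => kkkC   [X ::= k]
kkkC => kkkXC   [C ::= X C]
kkkXC => kkkkSpC   [X ::= k S p]
kkkkSpC => kkkkEEupC   [S ::= E E u]
kkkkEEupC => kkkkXEupC   [E ::= X]
kkkkXEupC => kkkkkSpEupC   [X ::= k S p]
kkkkkSpEupC => kkkkkkkCpEupC   [S ::= k k C]
kkkkkkkCpEupC => kkkkkkkppEupC   [C ::= p]
kkkkkkkppEupC => kkkkkkkppuupC   [E ::= u]
kkkkkkkppuupC => kkkkkkkppuupp   [C ::= p]

S => kkC => kkXC => kkkC => kkkXC => kkkkSpC => kkkkEEupC => kkkkXEupC => kkkkkSpEupC => kkkkkkkCpEupC => kkkkkkkppEupC => kkkkkkkppuupC => kkkkkkkppuupp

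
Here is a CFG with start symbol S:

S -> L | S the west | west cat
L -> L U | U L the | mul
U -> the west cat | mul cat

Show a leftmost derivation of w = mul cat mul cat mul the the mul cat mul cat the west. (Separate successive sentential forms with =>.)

S => S the west   [S -> S the west]
S the west => L the west   [S -> L]
L the west => L U the west   [L -> L U]
L U the west => L U U the west   [L -> L U]
L U U the west => U L the U U the west   [L -> U L the]
U L the U U the west => mul cat L the U U the west   [U -> mul cat]
mul cat L the U U the west => mul cat U L the the U U the west   [L -> U L the]
mul cat U L the the U U the west => mul cat mul cat L the the U U the west   [U -> mul cat]
mul cat mul cat L the the U U the west => mul cat mul cat mul the the U U the west   [L -> mul]
mul cat mul cat mul the the U U the west => mul cat mul cat mul the the mul cat U the west   [U -> mul cat]
mul cat mul cat mul the the mul cat U the west => mul cat mul cat mul the the mul cat mul cat the west   [U -> mul cat]

S => S the west => L the west => L U the west => L U U the west => U L the U U the west => mul cat L the U U the west => mul cat U L the the U U the west => mul cat mul cat L the the U U the west => mul cat mul cat mul the the U U the west => mul cat mul cat mul the the mul cat U the west => mul cat mul cat mul the the mul cat mul cat the west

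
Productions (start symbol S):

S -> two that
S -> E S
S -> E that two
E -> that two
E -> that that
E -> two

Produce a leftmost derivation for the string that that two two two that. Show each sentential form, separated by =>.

S => E S => that that S => that that E S => that that two S => that that two E S => that that two two S => that that two two two that

S => E S   [S -> E S]
E S => that that S   [E -> that that]
that that S => that that E S   [S -> E S]
that that E S => that that two S   [E -> two]
that that two S => that that two E S   [S -> E S]
that that two E S => that that two two S   [E -> two]
that that two two S => that that two two two that   [S -> two that]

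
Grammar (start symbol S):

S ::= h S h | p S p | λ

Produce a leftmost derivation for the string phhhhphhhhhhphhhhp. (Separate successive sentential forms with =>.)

S => pSp   [S ::= p S p]
pSp => phShp   [S ::= h S h]
phShp => phhShhp   [S ::= h S h]
phhShhp => phhhShhhp   [S ::= h S h]
phhhShhhp => phhhhShhhhp   [S ::= h S h]
phhhhShhhhp => phhhhpSphhhhp   [S ::= p S p]
phhhhpSphhhhp => phhhhphShphhhhp   [S ::= h S h]
phhhhphShphhhhp => phhhhphhShhphhhhp   [S ::= h S h]
phhhhphhShhphhhhp => phhhhphhhShhhphhhhp   [S ::= h S h]
phhhhphhhShhhphhhhp => phhhhphhhhhhphhhhp   [S ::= λ]

S=>pSp=>phShp=>phhShhp=>phhhShhhp=>phhhhShhhhp=>phhhhpSphhhhp=>phhhhphShphhhhp=>phhhhphhShhphhhhp=>phhhhphhhShhhphhhhp=>phhhhphhhhhhphhhhp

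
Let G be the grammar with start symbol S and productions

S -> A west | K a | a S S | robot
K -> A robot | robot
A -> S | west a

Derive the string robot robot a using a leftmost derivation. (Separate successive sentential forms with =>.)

S => K a => A robot a => S robot a => robot robot a

S => K a   [S -> K a]
K a => A robot a   [K -> A robot]
A robot a => S robot a   [A -> S]
S robot a => robot robot a   [S -> robot]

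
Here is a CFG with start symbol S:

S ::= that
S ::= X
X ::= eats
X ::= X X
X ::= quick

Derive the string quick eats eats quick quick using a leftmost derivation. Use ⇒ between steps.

S ⇒ X ⇒ X X ⇒ X X X ⇒ X X X X ⇒ X X X X X ⇒ quick X X X X ⇒ quick eats X X X ⇒ quick eats eats X X ⇒ quick eats eats quick X ⇒ quick eats eats quick quick

S ⇒ X   [S ::= X]
X ⇒ X X   [X ::= X X]
X X ⇒ X X X   [X ::= X X]
X X X ⇒ X X X X   [X ::= X X]
X X X X ⇒ X X X X X   [X ::= X X]
X X X X X ⇒ quick X X X X   [X ::= quick]
quick X X X X ⇒ quick eats X X X   [X ::= eats]
quick eats X X X ⇒ quick eats eats X X   [X ::= eats]
quick eats eats X X ⇒ quick eats eats quick X   [X ::= quick]
quick eats eats quick X ⇒ quick eats eats quick quick   [X ::= quick]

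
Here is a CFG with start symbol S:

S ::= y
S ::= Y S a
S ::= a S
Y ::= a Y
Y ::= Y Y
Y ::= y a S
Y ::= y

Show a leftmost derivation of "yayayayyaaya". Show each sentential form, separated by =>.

S=>YSa=>yaSSa=>yaYSaSa=>yayaSSaSa=>yayaySaSa=>yayayYSaaSa=>yayayaYSaaSa=>yayayaySaaSa=>yayayayyaaSa=>yayayayyaaya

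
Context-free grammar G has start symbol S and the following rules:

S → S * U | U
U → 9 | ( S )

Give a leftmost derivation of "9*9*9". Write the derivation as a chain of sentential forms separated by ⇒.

S ⇒ S*U   [S → S * U]
S*U ⇒ S*U*U   [S → S * U]
S*U*U ⇒ U*U*U   [S → U]
U*U*U ⇒ 9*U*U   [U → 9]
9*U*U ⇒ 9*9*U   [U → 9]
9*9*U ⇒ 9*9*9   [U → 9]

S⇒S*U⇒S*U*U⇒U*U*U⇒9*U*U⇒9*9*U⇒9*9*9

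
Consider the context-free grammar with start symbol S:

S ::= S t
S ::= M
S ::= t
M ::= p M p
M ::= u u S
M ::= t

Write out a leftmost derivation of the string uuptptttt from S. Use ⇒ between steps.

S ⇒ St ⇒ Stt ⇒ Mtt ⇒ uuStt ⇒ uuSttt ⇒ uuStttt ⇒ uuMtttt ⇒ uupMptttt ⇒ uuptptttt

S ⇒ St   [S ::= S t]
St ⇒ Stt   [S ::= S t]
Stt ⇒ Mtt   [S ::= M]
Mtt ⇒ uuStt   [M ::= u u S]
uuStt ⇒ uuSttt   [S ::= S t]
uuSttt ⇒ uuStttt   [S ::= S t]
uuStttt ⇒ uuMtttt   [S ::= M]
uuMtttt ⇒ uupMptttt   [M ::= p M p]
uupMptttt ⇒ uuptptttt   [M ::= t]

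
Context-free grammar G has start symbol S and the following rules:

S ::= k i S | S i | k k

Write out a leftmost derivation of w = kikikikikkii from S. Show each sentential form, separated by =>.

S => kiS   [S ::= k i S]
kiS => kikiS   [S ::= k i S]
kikiS => kikikiS   [S ::= k i S]
kikikiS => kikikiSi   [S ::= S i]
kikikiSi => kikikikiSi   [S ::= k i S]
kikikikiSi => kikikikiSii   [S ::= S i]
kikikikiSii => kikikikikkii   [S ::= k k]

S=>kiS=>kikiS=>kikikiS=>kikikiSi=>kikikikiSi=>kikikikiSii=>kikikikikkii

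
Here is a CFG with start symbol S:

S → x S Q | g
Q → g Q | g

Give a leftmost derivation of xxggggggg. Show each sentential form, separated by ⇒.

S⇒xSQ⇒xxSQQ⇒xxgQQ⇒xxggQQ⇒xxgggQQ⇒xxggggQQ⇒xxgggggQ⇒xxggggggQ⇒xxggggggg

S ⇒ xSQ   [S → x S Q]
xSQ ⇒ xxSQQ   [S → x S Q]
xxSQQ ⇒ xxgQQ   [S → g]
xxgQQ ⇒ xxggQQ   [Q → g Q]
xxggQQ ⇒ xxgggQQ   [Q → g Q]
xxgggQQ ⇒ xxggggQQ   [Q → g Q]
xxggggQQ ⇒ xxgggggQ   [Q → g]
xxgggggQ ⇒ xxggggggQ   [Q → g Q]
xxggggggQ ⇒ xxggggggg   [Q → g]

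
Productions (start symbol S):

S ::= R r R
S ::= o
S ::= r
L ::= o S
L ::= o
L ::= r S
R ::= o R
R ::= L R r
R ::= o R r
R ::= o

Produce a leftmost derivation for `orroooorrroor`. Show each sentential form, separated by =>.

S => RrR   [S ::= R r R]
RrR => orR   [R ::= o]
orR => orLRr   [R ::= L R r]
orLRr => orrSRr   [L ::= r S]
orrSRr => orrRrRRr   [S ::= R r R]
orrRrRRr => orrLRrrRRr   [R ::= L R r]
orrLRrrRRr => orroSRrrRRr   [L ::= o S]
orroSRrrRRr => orrooRrrRRr   [S ::= o]
orrooRrrRRr => orroooRrrrRRr   [R ::= o R r]
orroooRrrrRRr => orroooorrrRRr   [R ::= o]
orroooorrrRRr => orroooorrroRr   [R ::= o]
orroooorrroRr => orroooorrroor   [R ::= o]

S => RrR => orR => orLRr => orrSRr => orrRrRRr => orrLRrrRRr => orroSRrrRRr => orrooRrrRRr => orroooRrrrRRr => orroooorrrRRr => orroooorrroRr => orroooorrroor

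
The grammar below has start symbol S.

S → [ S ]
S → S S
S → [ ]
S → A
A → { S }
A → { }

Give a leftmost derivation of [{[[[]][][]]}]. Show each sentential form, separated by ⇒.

S ⇒ [S] ⇒ [A] ⇒ [{S}] ⇒ [{[S]}] ⇒ [{[SS]}] ⇒ [{[[S]S]}] ⇒ [{[[[]]S]}] ⇒ [{[[[]]SS]}] ⇒ [{[[[]][]S]}] ⇒ [{[[[]][][]]}]

S ⇒ [S]   [S → [ S ]]
[S] ⇒ [A]   [S → A]
[A] ⇒ [{S}]   [A → { S }]
[{S}] ⇒ [{[S]}]   [S → [ S ]]
[{[S]}] ⇒ [{[SS]}]   [S → S S]
[{[SS]}] ⇒ [{[[S]S]}]   [S → [ S ]]
[{[[S]S]}] ⇒ [{[[[]]S]}]   [S → [ ]]
[{[[[]]S]}] ⇒ [{[[[]]SS]}]   [S → S S]
[{[[[]]SS]}] ⇒ [{[[[]][]S]}]   [S → [ ]]
[{[[[]][]S]}] ⇒ [{[[[]][][]]}]   [S → [ ]]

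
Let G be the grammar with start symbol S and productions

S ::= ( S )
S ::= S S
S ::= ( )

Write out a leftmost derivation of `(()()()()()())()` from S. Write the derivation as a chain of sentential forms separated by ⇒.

S ⇒ SS ⇒ (S)S ⇒ (SS)S ⇒ (SSS)S ⇒ (()SS)S ⇒ (()SSS)S ⇒ (()SSSS)S ⇒ (()SSSSS)S ⇒ (()()SSSS)S ⇒ (()()()SSS)S ⇒ (()()()()SS)S ⇒ (()()()()()S)S ⇒ (()()()()()())S ⇒ (()()()()()())()

S ⇒ SS   [S ::= S S]
SS ⇒ (S)S   [S ::= ( S )]
(S)S ⇒ (SS)S   [S ::= S S]
(SS)S ⇒ (SSS)S   [S ::= S S]
(SSS)S ⇒ (()SS)S   [S ::= ( )]
(()SS)S ⇒ (()SSS)S   [S ::= S S]
(()SSS)S ⇒ (()SSSS)S   [S ::= S S]
(()SSSS)S ⇒ (()SSSSS)S   [S ::= S S]
(()SSSSS)S ⇒ (()()SSSS)S   [S ::= ( )]
(()()SSSS)S ⇒ (()()()SSS)S   [S ::= ( )]
(()()()SSS)S ⇒ (()()()()SS)S   [S ::= ( )]
(()()()()SS)S ⇒ (()()()()()S)S   [S ::= ( )]
(()()()()()S)S ⇒ (()()()()()())S   [S ::= ( )]
(()()()()()())S ⇒ (()()()()()())()   [S ::= ( )]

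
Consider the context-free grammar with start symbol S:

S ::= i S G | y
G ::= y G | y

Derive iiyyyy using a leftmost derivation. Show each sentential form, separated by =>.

S => iSG   [S ::= i S G]
iSG => iiSGG   [S ::= i S G]
iiSGG => iiyGG   [S ::= y]
iiyGG => iiyyG   [G ::= y]
iiyyG => iiyyyG   [G ::= y G]
iiyyyG => iiyyyy   [G ::= y]

S => iSG => iiSGG => iiyGG => iiyyG => iiyyyG => iiyyyy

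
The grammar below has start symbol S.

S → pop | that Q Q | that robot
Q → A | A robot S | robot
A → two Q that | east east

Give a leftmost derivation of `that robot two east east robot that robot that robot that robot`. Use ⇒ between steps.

S ⇒ that Q Q ⇒ that robot Q ⇒ that robot A robot S ⇒ that robot two Q that robot S ⇒ that robot two A robot S that robot S ⇒ that robot two east east robot S that robot S ⇒ that robot two east east robot that robot that robot S ⇒ that robot two east east robot that robot that robot that robot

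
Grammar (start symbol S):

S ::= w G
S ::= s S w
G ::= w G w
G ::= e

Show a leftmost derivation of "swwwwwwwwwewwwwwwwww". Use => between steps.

S => sSw => swGw => swwGww => swwwGwww => swwwwGwwww => swwwwwGwwwww => swwwwwwGwwwwww => swwwwwwwGwwwwwww => swwwwwwwwGwwwwwwww => swwwwwwwwwGwwwwwwwww => swwwwwwwwwewwwwwwwww

S => sSw   [S ::= s S w]
sSw => swGw   [S ::= w G]
swGw => swwGww   [G ::= w G w]
swwGww => swwwGwww   [G ::= w G w]
swwwGwww => swwwwGwwww   [G ::= w G w]
swwwwGwwww => swwwwwGwwwww   [G ::= w G w]
swwwwwGwwwww => swwwwwwGwwwwww   [G ::= w G w]
swwwwwwGwwwwww => swwwwwwwGwwwwwww   [G ::= w G w]
swwwwwwwGwwwwwww => swwwwwwwwGwwwwwwww   [G ::= w G w]
swwwwwwwwGwwwwwwww => swwwwwwwwwGwwwwwwwww   [G ::= w G w]
swwwwwwwwwGwwwwwwwww => swwwwwwwwwewwwwwwwww   [G ::= e]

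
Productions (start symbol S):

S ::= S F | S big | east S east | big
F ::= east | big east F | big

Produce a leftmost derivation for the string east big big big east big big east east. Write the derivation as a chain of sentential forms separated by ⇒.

S ⇒ S F   [S ::= S F]
S F ⇒ S F F   [S ::= S F]
S F F ⇒ S big F F   [S ::= S big]
S big F F ⇒ S big big F F   [S ::= S big]
S big big F F ⇒ east S east big big F F   [S ::= east S east]
east S east big big F F ⇒ east S F east big big F F   [S ::= S F]
east S F east big big F F ⇒ east S F F east big big F F   [S ::= S F]
east S F F east big big F F ⇒ east big F F east big big F F   [S ::= big]
east big F F east big big F F ⇒ east big big F east big big F F   [F ::= big]
east big big F east big big F F ⇒ east big big big east big big F F   [F ::= big]
east big big big east big big F F ⇒ east big big big east big big east F   [F ::= east]
east big big big east big big east F ⇒ east big big big east big big east east   [F ::= east]

S ⇒ S F ⇒ S F F ⇒ S big F F ⇒ S big big F F ⇒ east S east big big F F ⇒ east S F east big big F F ⇒ east S F F east big big F F ⇒ east big F F east big big F F ⇒ east big big F east big big F F ⇒ east big big big east big big F F ⇒ east big big big east big big east F ⇒ east big big big east big big east east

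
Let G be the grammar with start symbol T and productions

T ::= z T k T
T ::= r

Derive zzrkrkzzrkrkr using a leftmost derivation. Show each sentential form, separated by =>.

T => zTkT => zzTkTkT => zzrkTkT => zzrkrkT => zzrkrkzTkT => zzrkrkzzTkTkT => zzrkrkzzrkTkT => zzrkrkzzrkrkT => zzrkrkzzrkrkr

T => zTkT   [T ::= z T k T]
zTkT => zzTkTkT   [T ::= z T k T]
zzTkTkT => zzrkTkT   [T ::= r]
zzrkTkT => zzrkrkT   [T ::= r]
zzrkrkT => zzrkrkzTkT   [T ::= z T k T]
zzrkrkzTkT => zzrkrkzzTkTkT   [T ::= z T k T]
zzrkrkzzTkTkT => zzrkrkzzrkTkT   [T ::= r]
zzrkrkzzrkTkT => zzrkrkzzrkrkT   [T ::= r]
zzrkrkzzrkrkT => zzrkrkzzrkrkr   [T ::= r]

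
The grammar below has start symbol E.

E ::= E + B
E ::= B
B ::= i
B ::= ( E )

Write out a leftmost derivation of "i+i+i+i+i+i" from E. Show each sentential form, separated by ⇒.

E⇒E+B⇒E+B+B⇒E+B+B+B⇒E+B+B+B+B⇒E+B+B+B+B+B⇒B+B+B+B+B+B⇒i+B+B+B+B+B⇒i+i+B+B+B+B⇒i+i+i+B+B+B⇒i+i+i+i+B+B⇒i+i+i+i+i+B⇒i+i+i+i+i+i

E ⇒ E+B   [E ::= E + B]
E+B ⇒ E+B+B   [E ::= E + B]
E+B+B ⇒ E+B+B+B   [E ::= E + B]
E+B+B+B ⇒ E+B+B+B+B   [E ::= E + B]
E+B+B+B+B ⇒ E+B+B+B+B+B   [E ::= E + B]
E+B+B+B+B+B ⇒ B+B+B+B+B+B   [E ::= B]
B+B+B+B+B+B ⇒ i+B+B+B+B+B   [B ::= i]
i+B+B+B+B+B ⇒ i+i+B+B+B+B   [B ::= i]
i+i+B+B+B+B ⇒ i+i+i+B+B+B   [B ::= i]
i+i+i+B+B+B ⇒ i+i+i+i+B+B   [B ::= i]
i+i+i+i+B+B ⇒ i+i+i+i+i+B   [B ::= i]
i+i+i+i+i+B ⇒ i+i+i+i+i+i   [B ::= i]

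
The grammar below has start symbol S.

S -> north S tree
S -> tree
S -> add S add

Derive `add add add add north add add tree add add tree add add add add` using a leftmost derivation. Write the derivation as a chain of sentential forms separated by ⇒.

S ⇒ add S add ⇒ add add S add add ⇒ add add add S add add add ⇒ add add add add S add add add add ⇒ add add add add north S tree add add add add ⇒ add add add add north add S add tree add add add add ⇒ add add add add north add add S add add tree add add add add ⇒ add add add add north add add tree add add tree add add add add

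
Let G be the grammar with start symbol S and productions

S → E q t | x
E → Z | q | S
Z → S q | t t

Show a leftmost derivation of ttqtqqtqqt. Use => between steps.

S => Eqt   [S → E q t]
Eqt => Zqt   [E → Z]
Zqt => Sqqt   [Z → S q]
Sqqt => Eqtqqt   [S → E q t]
Eqtqqt => Zqtqqt   [E → Z]
Zqtqqt => Sqqtqqt   [Z → S q]
Sqqtqqt => Eqtqqtqqt   [S → E q t]
Eqtqqtqqt => Zqtqqtqqt   [E → Z]
Zqtqqtqqt => ttqtqqtqqt   [Z → t t]

S => Eqt => Zqt => Sqqt => Eqtqqt => Zqtqqt => Sqqtqqt => Eqtqqtqqt => Zqtqqtqqt => ttqtqqtqqt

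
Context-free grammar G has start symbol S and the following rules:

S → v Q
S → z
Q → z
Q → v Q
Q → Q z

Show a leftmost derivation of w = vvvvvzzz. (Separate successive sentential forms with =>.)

S=>vQ=>vvQ=>vvQz=>vvvQz=>vvvvQz=>vvvvvQz=>vvvvvQzz=>vvvvvzzz

S => vQ   [S → v Q]
vQ => vvQ   [Q → v Q]
vvQ => vvQz   [Q → Q z]
vvQz => vvvQz   [Q → v Q]
vvvQz => vvvvQz   [Q → v Q]
vvvvQz => vvvvvQz   [Q → v Q]
vvvvvQz => vvvvvQzz   [Q → Q z]
vvvvvQzz => vvvvvzzz   [Q → z]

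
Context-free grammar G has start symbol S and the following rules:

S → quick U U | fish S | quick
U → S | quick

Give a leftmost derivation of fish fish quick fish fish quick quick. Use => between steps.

S => fish S => fish fish S => fish fish quick U U => fish fish quick S U => fish fish quick fish S U => fish fish quick fish fish S U => fish fish quick fish fish quick U => fish fish quick fish fish quick quick

S => fish S   [S → fish S]
fish S => fish fish S   [S → fish S]
fish fish S => fish fish quick U U   [S → quick U U]
fish fish quick U U => fish fish quick S U   [U → S]
fish fish quick S U => fish fish quick fish S U   [S → fish S]
fish fish quick fish S U => fish fish quick fish fish S U   [S → fish S]
fish fish quick fish fish S U => fish fish quick fish fish quick U   [S → quick]
fish fish quick fish fish quick U => fish fish quick fish fish quick quick   [U → quick]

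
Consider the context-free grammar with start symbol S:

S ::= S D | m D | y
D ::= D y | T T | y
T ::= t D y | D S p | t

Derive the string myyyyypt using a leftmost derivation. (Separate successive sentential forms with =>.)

S => mD   [S ::= m D]
mD => mTT   [D ::= T T]
mTT => mDSpT   [T ::= D S p]
mDSpT => mySpT   [D ::= y]
mySpT => mySDpT   [S ::= S D]
mySDpT => mySDDpT   [S ::= S D]
mySDDpT => mySDDDpT   [S ::= S D]
mySDDDpT => myyDDDpT   [S ::= y]
myyDDDpT => myyyDDpT   [D ::= y]
myyyDDpT => myyyyDpT   [D ::= y]
myyyyDpT => myyyyypT   [D ::= y]
myyyyypT => myyyyypt   [T ::= t]

S => mD => mTT => mDSpT => mySpT => mySDpT => mySDDpT => mySDDDpT => myyDDDpT => myyyDDpT => myyyyDpT => myyyyypT => myyyyypt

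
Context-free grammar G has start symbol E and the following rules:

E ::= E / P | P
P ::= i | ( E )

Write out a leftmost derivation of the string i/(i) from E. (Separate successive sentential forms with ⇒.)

E ⇒ E/P   [E ::= E / P]
E/P ⇒ P/P   [E ::= P]
P/P ⇒ i/P   [P ::= i]
i/P ⇒ i/(E)   [P ::= ( E )]
i/(E) ⇒ i/(P)   [E ::= P]
i/(P) ⇒ i/(i)   [P ::= i]

E⇒E/P⇒P/P⇒i/P⇒i/(E)⇒i/(P)⇒i/(i)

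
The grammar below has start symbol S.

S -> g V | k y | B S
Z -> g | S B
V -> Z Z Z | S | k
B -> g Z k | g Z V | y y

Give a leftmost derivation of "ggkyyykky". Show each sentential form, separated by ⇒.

S⇒BS⇒gZkS⇒gSBkS⇒ggVBkS⇒ggSBkS⇒ggkyBkS⇒ggkyyykS⇒ggkyyykky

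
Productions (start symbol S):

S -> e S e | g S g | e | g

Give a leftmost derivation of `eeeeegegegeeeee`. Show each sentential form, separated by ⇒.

S⇒eSe⇒eeSee⇒eeeSeee⇒eeeeSeeee⇒eeeeeSeeeee⇒eeeeegSgeeeee⇒eeeeegeSegeeeee⇒eeeeegegegeeeee

S ⇒ eSe   [S -> e S e]
eSe ⇒ eeSee   [S -> e S e]
eeSee ⇒ eeeSeee   [S -> e S e]
eeeSeee ⇒ eeeeSeeee   [S -> e S e]
eeeeSeeee ⇒ eeeeeSeeeee   [S -> e S e]
eeeeeSeeeee ⇒ eeeeegSgeeeee   [S -> g S g]
eeeeegSgeeeee ⇒ eeeeegeSegeeeee   [S -> e S e]
eeeeegeSegeeeee ⇒ eeeeegegegeeeee   [S -> g]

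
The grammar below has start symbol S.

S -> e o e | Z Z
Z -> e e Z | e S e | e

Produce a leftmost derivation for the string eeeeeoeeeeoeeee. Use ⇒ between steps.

S ⇒ ZZ   [S -> Z Z]
ZZ ⇒ eSeZ   [Z -> e S e]
eSeZ ⇒ eZZeZ   [S -> Z Z]
eZZeZ ⇒ eeeZZeZ   [Z -> e e Z]
eeeZZeZ ⇒ eeeeSeZeZ   [Z -> e S e]
eeeeSeZeZ ⇒ eeeeeoeeZeZ   [S -> e o e]
eeeeeoeeZeZ ⇒ eeeeeoeeeSeeZ   [Z -> e S e]
eeeeeoeeeSeeZ ⇒ eeeeeoeeeeoeeeZ   [S -> e o e]
eeeeeoeeeeoeeeZ ⇒ eeeeeoeeeeoeeee   [Z -> e]

S ⇒ ZZ ⇒ eSeZ ⇒ eZZeZ ⇒ eeeZZeZ ⇒ eeeeSeZeZ ⇒ eeeeeoeeZeZ ⇒ eeeeeoeeeSeeZ ⇒ eeeeeoeeeeoeeeZ ⇒ eeeeeoeeeeoeeee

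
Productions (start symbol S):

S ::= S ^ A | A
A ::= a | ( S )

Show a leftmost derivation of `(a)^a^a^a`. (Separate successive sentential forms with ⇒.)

S ⇒ S^A   [S ::= S ^ A]
S^A ⇒ S^A^A   [S ::= S ^ A]
S^A^A ⇒ S^A^A^A   [S ::= S ^ A]
S^A^A^A ⇒ A^A^A^A   [S ::= A]
A^A^A^A ⇒ (S)^A^A^A   [A ::= ( S )]
(S)^A^A^A ⇒ (A)^A^A^A   [S ::= A]
(A)^A^A^A ⇒ (a)^A^A^A   [A ::= a]
(a)^A^A^A ⇒ (a)^a^A^A   [A ::= a]
(a)^a^A^A ⇒ (a)^a^a^A   [A ::= a]
(a)^a^a^A ⇒ (a)^a^a^a   [A ::= a]

S⇒S^A⇒S^A^A⇒S^A^A^A⇒A^A^A^A⇒(S)^A^A^A⇒(A)^A^A^A⇒(a)^A^A^A⇒(a)^a^A^A⇒(a)^a^a^A⇒(a)^a^a^a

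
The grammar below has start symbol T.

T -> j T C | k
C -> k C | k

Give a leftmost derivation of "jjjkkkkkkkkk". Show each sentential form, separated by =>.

T => jTC => jjTCC => jjjTCCC => jjjkCCC => jjjkkCCC => jjjkkkCCC => jjjkkkkCCC => jjjkkkkkCCC => jjjkkkkkkCC => jjjkkkkkkkCC => jjjkkkkkkkkC => jjjkkkkkkkkk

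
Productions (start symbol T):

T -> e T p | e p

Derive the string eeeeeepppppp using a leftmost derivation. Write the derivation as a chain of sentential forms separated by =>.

T => eTp => eeTpp => eeeTppp => eeeeTpppp => eeeeeTppppp => eeeeeepppppp

T => eTp   [T -> e T p]
eTp => eeTpp   [T -> e T p]
eeTpp => eeeTppp   [T -> e T p]
eeeTppp => eeeeTpppp   [T -> e T p]
eeeeTpppp => eeeeeTppppp   [T -> e T p]
eeeeeTppppp => eeeeeepppppp   [T -> e p]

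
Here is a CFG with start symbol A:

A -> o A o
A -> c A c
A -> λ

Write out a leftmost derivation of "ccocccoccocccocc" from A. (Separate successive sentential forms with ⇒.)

A⇒cAc⇒ccAcc⇒ccoAocc⇒ccocAcocc⇒ccoccAccocc⇒ccocccAcccocc⇒ccocccoAocccocc⇒ccocccocAcocccocc⇒ccocccoccocccocc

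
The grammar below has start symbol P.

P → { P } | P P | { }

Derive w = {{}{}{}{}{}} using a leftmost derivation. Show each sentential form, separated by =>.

P => {P} => {PP} => {PPP} => {{}PP} => {{}PPP} => {{}PPPP} => {{}{}PPP} => {{}{}{}PP} => {{}{}{}{}P} => {{}{}{}{}{}}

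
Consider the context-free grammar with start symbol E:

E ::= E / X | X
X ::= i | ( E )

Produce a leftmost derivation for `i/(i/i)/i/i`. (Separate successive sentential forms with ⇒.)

E ⇒ E/X   [E ::= E / X]
E/X ⇒ E/X/X   [E ::= E / X]
E/X/X ⇒ E/X/X/X   [E ::= E / X]
E/X/X/X ⇒ X/X/X/X   [E ::= X]
X/X/X/X ⇒ i/X/X/X   [X ::= i]
i/X/X/X ⇒ i/(E)/X/X   [X ::= ( E )]
i/(E)/X/X ⇒ i/(E/X)/X/X   [E ::= E / X]
i/(E/X)/X/X ⇒ i/(X/X)/X/X   [E ::= X]
i/(X/X)/X/X ⇒ i/(i/X)/X/X   [X ::= i]
i/(i/X)/X/X ⇒ i/(i/i)/X/X   [X ::= i]
i/(i/i)/X/X ⇒ i/(i/i)/i/X   [X ::= i]
i/(i/i)/i/X ⇒ i/(i/i)/i/i   [X ::= i]

E ⇒ E/X ⇒ E/X/X ⇒ E/X/X/X ⇒ X/X/X/X ⇒ i/X/X/X ⇒ i/(E)/X/X ⇒ i/(E/X)/X/X ⇒ i/(X/X)/X/X ⇒ i/(i/X)/X/X ⇒ i/(i/i)/X/X ⇒ i/(i/i)/i/X ⇒ i/(i/i)/i/i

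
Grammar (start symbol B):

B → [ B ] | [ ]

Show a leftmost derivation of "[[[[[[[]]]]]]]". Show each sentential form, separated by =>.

B => [B]   [B → [ B ]]
[B] => [[B]]   [B → [ B ]]
[[B]] => [[[B]]]   [B → [ B ]]
[[[B]]] => [[[[B]]]]   [B → [ B ]]
[[[[B]]]] => [[[[[B]]]]]   [B → [ B ]]
[[[[[B]]]]] => [[[[[[B]]]]]]   [B → [ B ]]
[[[[[[B]]]]]] => [[[[[[[]]]]]]]   [B → [ ]]

B=>[B]=>[[B]]=>[[[B]]]=>[[[[B]]]]=>[[[[[B]]]]]=>[[[[[[B]]]]]]=>[[[[[[[]]]]]]]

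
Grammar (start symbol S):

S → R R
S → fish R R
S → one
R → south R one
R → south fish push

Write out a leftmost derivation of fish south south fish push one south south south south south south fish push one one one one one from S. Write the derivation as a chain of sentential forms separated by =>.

S => fish R R => fish south R one R => fish south south fish push one R => fish south south fish push one south R one => fish south south fish push one south south R one one => fish south south fish push one south south south R one one one => fish south south fish push one south south south south R one one one one => fish south south fish push one south south south south south R one one one one one => fish south south fish push one south south south south south south fish push one one one one one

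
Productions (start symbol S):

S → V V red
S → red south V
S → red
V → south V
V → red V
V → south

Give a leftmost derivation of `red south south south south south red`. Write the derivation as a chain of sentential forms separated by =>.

S => V V red   [S → V V red]
V V red => red V V red   [V → red V]
red V V red => red south V V red   [V → south V]
red south V V red => red south south V V red   [V → south V]
red south south V V red => red south south south V V red   [V → south V]
red south south south V V red => red south south south south V red   [V → south]
red south south south south V red => red south south south south south red   [V → south]

S => V V red => red V V red => red south V V red => red south south V V red => red south south south V V red => red south south south south V red => red south south south south south red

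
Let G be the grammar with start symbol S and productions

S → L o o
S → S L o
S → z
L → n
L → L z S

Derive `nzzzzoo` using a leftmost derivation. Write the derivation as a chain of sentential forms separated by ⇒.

S ⇒ Loo   [S → L o o]
Loo ⇒ LzSoo   [L → L z S]
LzSoo ⇒ LzSzSoo   [L → L z S]
LzSzSoo ⇒ nzSzSoo   [L → n]
nzSzSoo ⇒ nzzzSoo   [S → z]
nzzzSoo ⇒ nzzzzoo   [S → z]

S⇒Loo⇒LzSoo⇒LzSzSoo⇒nzSzSoo⇒nzzzSoo⇒nzzzzoo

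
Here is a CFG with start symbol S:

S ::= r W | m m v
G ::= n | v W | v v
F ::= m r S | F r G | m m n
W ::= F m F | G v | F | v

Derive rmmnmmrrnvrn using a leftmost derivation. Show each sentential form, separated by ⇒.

S ⇒ rW ⇒ rFmF ⇒ rmmnmF ⇒ rmmnmFrG ⇒ rmmnmmrSrG ⇒ rmmnmmrrWrG ⇒ rmmnmmrrGvrG ⇒ rmmnmmrrnvrG ⇒ rmmnmmrrnvrn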